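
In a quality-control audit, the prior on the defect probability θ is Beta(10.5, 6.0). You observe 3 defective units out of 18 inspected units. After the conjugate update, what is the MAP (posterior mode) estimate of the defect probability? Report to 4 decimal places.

The Beta prior is conjugate to a Binomial/Bernoulli likelihood; the update adds successes to α and failures to β.
Posterior: Beta(α+k, β+n−k) = Beta(10.5+3, 6.0+15) = Beta(13.5, 21.0).
Mode of Beta(a,b) for a,b>1 is (a−1)/(a+b−2) = 12.5/32.5 = 0.3846.

0.3846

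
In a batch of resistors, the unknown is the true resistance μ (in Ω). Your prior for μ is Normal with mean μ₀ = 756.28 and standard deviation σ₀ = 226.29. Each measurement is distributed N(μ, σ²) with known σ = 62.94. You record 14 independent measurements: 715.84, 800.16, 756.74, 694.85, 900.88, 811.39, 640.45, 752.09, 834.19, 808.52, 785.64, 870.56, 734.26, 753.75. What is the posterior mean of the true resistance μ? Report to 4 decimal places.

For Normal data with known variance σ², a Normal(μ₀, σ₀²) prior on μ is conjugate. Posterior precision = 1/σ₀² + n/σ²; posterior mean is the precision-weighted average of μ₀ and x̄.
Σxᵢ = 715.84 + 800.16 + 756.74 + 694.85 + 900.88 + 811.39 + 640.45 + 752.09 + 834.19 + 808.52 + 785.64 + 870.56 + 734.26 + 753.75 = 10859.32, so n·x̄ = 10859.32.
σ₀² = 226.29² = 51207.1641, σ² = 62.94² = 3961.4436; σ² + n·σ₀² = 3961.4436 + 14·51207.1641 = 720861.741.
Posterior mean = (μ₀/σ₀² + n·x̄/σ²)/(1/σ₀² + n/σ²) = (σ²·μ₀ + σ₀²·n·x̄)/(σ² + n·σ₀²) = (3961.4436·756.28 + 51207.1641·10859.32)/720861.741 = 559070941.82022/720861.741 = 775.5592.

775.5592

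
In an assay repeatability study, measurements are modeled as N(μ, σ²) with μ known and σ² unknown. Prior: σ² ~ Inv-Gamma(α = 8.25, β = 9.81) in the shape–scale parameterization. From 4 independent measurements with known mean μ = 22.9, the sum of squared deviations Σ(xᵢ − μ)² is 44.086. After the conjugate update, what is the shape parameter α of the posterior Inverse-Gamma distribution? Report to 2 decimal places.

With known mean μ and an Inverse-Gamma(α, β) prior on σ², the Normal likelihood is conjugate: posterior is Inv-Gamma(α + n/2, β + Σ(xᵢ−μ)²/2).
Posterior: Inv-Gamma(8.25 + 4/2, 9.81 + 44.086/2) = Inv-Gamma(10.25, 31.8530).
Posterior α = 10.25.

10.25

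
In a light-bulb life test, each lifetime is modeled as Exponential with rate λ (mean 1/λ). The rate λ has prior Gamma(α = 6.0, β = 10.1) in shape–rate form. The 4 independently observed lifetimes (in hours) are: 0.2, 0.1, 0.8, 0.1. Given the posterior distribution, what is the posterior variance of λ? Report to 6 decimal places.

With a Gamma(shape α, rate β) prior on the exponential rate λ, the posterior after n observations with total T = Σxᵢ is Gamma(α+n, β+T).
Sum of observations T = 1.2 hours; n = 4.
Posterior: Gamma(6.0+4, 10.1+1.2) = Gamma(10.0, 11.3).
Var = α/β² = 0.078315.

0.078315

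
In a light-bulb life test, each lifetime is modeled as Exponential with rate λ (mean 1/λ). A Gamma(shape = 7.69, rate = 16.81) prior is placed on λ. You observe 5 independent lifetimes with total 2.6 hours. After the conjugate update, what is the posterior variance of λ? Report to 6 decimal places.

With a Gamma(shape α, rate β) prior on the exponential rate λ, the posterior after n observations with total T = Σxᵢ is Gamma(α+n, β+T).
Posterior: Gamma(7.69+5, 16.81+2.6) = Gamma(12.69, 19.41).
Var = α/β² = 0.033683.

0.033683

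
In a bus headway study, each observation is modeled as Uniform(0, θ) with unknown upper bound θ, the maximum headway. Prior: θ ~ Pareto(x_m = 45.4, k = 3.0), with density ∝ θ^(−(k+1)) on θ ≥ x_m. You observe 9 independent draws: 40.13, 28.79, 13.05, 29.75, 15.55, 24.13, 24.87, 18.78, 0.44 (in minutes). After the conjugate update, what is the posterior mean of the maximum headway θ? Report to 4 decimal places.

A Pareto(scale x_m, shape k) prior on the upper bound θ of Uniform(0, θ) is conjugate: posterior is Pareto(max(x_m, max xᵢ), k + n).
Sample maximum = 40.13; prior scale x_m = 45.4 → posterior scale = max = 45.40.
Posterior shape = 3.0 + 9 = 12.0.
E[θ|data] = k·x_m/(k−1) = 12.0·45.40/11.0 = 49.5273.

49.5273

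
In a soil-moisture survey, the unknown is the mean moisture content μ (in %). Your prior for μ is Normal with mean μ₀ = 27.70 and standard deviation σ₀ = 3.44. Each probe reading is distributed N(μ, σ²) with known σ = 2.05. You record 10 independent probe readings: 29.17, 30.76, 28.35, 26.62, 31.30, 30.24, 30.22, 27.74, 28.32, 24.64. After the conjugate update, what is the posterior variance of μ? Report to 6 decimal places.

0.405837

For Normal data with known variance σ², a Normal(μ₀, σ₀²) prior on μ is conjugate. Posterior precision = 1/σ₀² + n/σ²; posterior mean is the precision-weighted average of μ₀ and x̄.
σ₀² = 3.44² = 11.8336, σ² = 2.05² = 4.2025; σ² + n·σ₀² = 4.2025 + 10·11.8336 = 122.5385.
Posterior precision = 1/σ₀² + n/σ² = 1/11.8336 + 10/4.2025 = (σ² + n·σ₀²)/(σ₀²σ²) = 122.5385/(11.8336·4.2025); posterior variance σₙ² = σ₀²σ²/(σ² + n·σ₀²) = 11.8336·4.2025/122.5385 = 0.405837.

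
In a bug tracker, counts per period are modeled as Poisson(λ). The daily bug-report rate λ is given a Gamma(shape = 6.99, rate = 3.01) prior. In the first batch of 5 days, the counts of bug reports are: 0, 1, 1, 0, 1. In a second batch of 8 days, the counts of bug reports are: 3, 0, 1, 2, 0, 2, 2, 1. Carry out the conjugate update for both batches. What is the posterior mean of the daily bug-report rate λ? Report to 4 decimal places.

1.3111

With a Gamma(shape α, rate β) prior, the Poisson likelihood is conjugate: the posterior is Gamma(α + ΣXᵢ, β + n).
Batch 1: sum of counts S = 3 over n = 5 days.
After batch 1: Gamma(α+S, β+n) = Gamma(6.99+3, 3.01+5) = Gamma(9.99, 8.01).
Batch 2: sum of counts S = 11 over n = 8 days.
After batch 2: Gamma(α+S, β+n) = Gamma(9.99+11, 8.01+8) = Gamma(20.99, 16.01).
Posterior mean = α/β = 20.99/16.01 = 1.3111.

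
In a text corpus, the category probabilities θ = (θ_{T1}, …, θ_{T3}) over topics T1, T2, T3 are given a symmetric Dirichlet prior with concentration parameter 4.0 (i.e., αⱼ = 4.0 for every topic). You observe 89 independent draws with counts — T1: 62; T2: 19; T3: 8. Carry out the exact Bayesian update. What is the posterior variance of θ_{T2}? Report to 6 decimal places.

0.001724

The Dirichlet prior is conjugate to the Multinomial likelihood: each posterior αⱼ = prior αⱼ + observed count nⱼ.
Posterior concentration: (66.0, 23.0, 12.0), total = 101.0.
Var[θ_j] = α_j(Σα−α_j)/((Σα)²(Σα+1)) = 23.0·78.0/(101.0²·102.0) = 0.001724.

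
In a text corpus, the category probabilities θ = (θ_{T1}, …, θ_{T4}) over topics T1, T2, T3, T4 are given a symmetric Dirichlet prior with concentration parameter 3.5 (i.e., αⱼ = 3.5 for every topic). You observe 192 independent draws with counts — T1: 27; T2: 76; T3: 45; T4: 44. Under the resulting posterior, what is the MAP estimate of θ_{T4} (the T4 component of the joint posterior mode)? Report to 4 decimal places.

0.2302

The Dirichlet prior is conjugate to the Multinomial likelihood: each posterior αⱼ = prior αⱼ + observed count nⱼ.
Posterior concentration: (30.5, 79.5, 48.5, 47.5), total = 206.0.
Joint mode component: (α_{T4}−1)/(Σα−K) = 46.5/202.0 = 0.2302.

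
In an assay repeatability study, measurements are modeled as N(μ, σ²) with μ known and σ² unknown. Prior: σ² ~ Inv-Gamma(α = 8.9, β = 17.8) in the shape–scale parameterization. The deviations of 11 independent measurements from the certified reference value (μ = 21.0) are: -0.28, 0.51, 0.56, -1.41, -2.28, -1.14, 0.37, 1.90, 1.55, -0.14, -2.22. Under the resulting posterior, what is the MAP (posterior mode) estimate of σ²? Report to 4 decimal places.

With known mean μ and an Inverse-Gamma(α, β) prior on σ², the Normal likelihood is conjugate: posterior is Inv-Gamma(α + n/2, β + Σ(xᵢ−μ)²/2).
Σ(xᵢ−μ)² = (-0.28)² + (0.51)² + (0.56)² + (-1.41)² + (-2.28)² + (-1.14)² + (0.37)² + (1.90)² + (1.55)² + (-0.14)² + (-2.22)² = 20.2356.
Posterior: Inv-Gamma(8.9 + 11/2, 17.8 + 20.2356/2) = Inv-Gamma(14.40, 27.91780).
Mode = β/(α+1) = 27.91780/15.40 = 1.8128.

1.8128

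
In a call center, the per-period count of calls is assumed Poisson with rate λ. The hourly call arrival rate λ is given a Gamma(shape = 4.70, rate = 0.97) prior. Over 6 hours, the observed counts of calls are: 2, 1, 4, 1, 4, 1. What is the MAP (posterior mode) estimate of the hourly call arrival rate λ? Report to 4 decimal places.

2.3960

With a Gamma(shape α, rate β) prior, the Poisson likelihood is conjugate: the posterior is Gamma(α + ΣXᵢ, β + n).
Sum of counts S = 13 over n = 6 hours.
Posterior: Gamma(α+S, β+n) = Gamma(4.70+13, 0.97+6) = Gamma(17.70, 6.97).
Mode of Gamma(α,β) for α≥1 is (α−1)/β = 16.70/6.97 = 2.3960.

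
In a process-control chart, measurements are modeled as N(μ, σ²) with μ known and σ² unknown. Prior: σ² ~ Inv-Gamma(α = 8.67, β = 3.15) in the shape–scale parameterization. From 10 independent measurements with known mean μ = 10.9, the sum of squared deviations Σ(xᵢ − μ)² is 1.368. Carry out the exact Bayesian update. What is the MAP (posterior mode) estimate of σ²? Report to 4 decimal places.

With known mean μ and an Inverse-Gamma(α, β) prior on σ², the Normal likelihood is conjugate: posterior is Inv-Gamma(α + n/2, β + Σ(xᵢ−μ)²/2).
Posterior: Inv-Gamma(8.67 + 10/2, 3.15 + 1.368/2) = Inv-Gamma(13.67, 3.8340).
Mode = β/(α+1) = 3.8340/14.67 = 0.2613.

0.2613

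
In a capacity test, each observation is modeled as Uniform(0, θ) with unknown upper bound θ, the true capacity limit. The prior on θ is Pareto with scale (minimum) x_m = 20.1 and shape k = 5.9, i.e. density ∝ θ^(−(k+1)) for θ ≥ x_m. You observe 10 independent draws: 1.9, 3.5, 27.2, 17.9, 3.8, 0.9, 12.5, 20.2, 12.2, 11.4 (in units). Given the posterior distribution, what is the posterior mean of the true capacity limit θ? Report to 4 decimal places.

29.0255

A Pareto(scale x_m, shape k) prior on the upper bound θ of Uniform(0, θ) is conjugate: posterior is Pareto(max(x_m, max xᵢ), k + n).
Sample maximum = 27.2; prior scale x_m = 20.1 → posterior scale = max = 27.2.
Posterior shape = 5.9 + 10 = 15.9.
E[θ|data] = k·x_m/(k−1) = 15.9·27.2/14.9 = 29.0255.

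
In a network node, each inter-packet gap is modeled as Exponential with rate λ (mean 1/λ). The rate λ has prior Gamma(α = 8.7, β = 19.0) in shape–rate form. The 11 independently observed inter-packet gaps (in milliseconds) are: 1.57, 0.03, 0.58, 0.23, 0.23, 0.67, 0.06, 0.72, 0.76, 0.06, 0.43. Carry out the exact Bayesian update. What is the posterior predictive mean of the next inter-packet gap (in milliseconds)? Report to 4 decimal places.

1.3016

With a Gamma(shape α, rate β) prior on the exponential rate λ, the posterior after n observations with total T = Σxᵢ is Gamma(α+n, β+T).
Sum of observations T = 5.34 milliseconds; n = 11.
Posterior: Gamma(8.7+11, 19.0+5.34) = Gamma(19.7, 24.34).
The predictive distribution for the next observation is Lomax; its mean is β/(α−1) = 24.34/18.7 = 1.3016.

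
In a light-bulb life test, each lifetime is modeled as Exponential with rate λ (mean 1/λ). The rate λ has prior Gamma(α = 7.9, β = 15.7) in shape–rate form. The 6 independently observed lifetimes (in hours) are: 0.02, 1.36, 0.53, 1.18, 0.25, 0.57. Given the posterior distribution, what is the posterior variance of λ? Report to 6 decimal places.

With a Gamma(shape α, rate β) prior on the exponential rate λ, the posterior after n observations with total T = Σxᵢ is Gamma(α+n, β+T).
Sum of observations T = 3.91 hours; n = 6.
Posterior: Gamma(7.9+6, 15.7+3.91) = Gamma(13.9, 19.61).
Var = α/β² = 0.036146.

0.036146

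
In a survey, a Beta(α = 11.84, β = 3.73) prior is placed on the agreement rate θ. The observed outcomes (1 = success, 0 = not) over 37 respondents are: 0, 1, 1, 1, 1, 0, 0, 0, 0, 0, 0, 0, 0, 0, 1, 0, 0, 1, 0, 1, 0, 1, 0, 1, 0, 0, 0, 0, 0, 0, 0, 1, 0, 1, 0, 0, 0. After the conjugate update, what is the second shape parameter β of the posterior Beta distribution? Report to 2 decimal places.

29.73

The Beta prior is conjugate to a Binomial/Bernoulli likelihood; the update adds successes to α and failures to β.
Posterior: Beta(α+k, β+n−k) = Beta(11.84+11, 3.73+26) = Beta(22.84, 29.73).
Posterior β = 29.73.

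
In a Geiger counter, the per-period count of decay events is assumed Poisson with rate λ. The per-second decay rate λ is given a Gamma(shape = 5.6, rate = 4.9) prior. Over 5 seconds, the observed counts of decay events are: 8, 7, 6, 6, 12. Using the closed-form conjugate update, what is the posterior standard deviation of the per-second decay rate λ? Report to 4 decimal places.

With a Gamma(shape α, rate β) prior, the Poisson likelihood is conjugate: the posterior is Gamma(α + ΣXᵢ, β + n).
Sum of counts S = 39 over n = 5 seconds.
Posterior: Gamma(α+S, β+n) = Gamma(5.6+39, 4.9+5) = Gamma(44.6, 9.9).
SD = √α/β = √44.6/9.9 = 0.6746.

0.6746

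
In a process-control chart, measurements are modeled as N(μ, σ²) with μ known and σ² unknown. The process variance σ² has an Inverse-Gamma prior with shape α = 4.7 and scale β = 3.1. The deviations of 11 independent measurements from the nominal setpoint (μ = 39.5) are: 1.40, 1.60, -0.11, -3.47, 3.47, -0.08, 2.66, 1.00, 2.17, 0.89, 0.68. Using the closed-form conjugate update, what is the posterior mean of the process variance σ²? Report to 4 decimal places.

2.6554

With known mean μ and an Inverse-Gamma(α, β) prior on σ², the Normal likelihood is conjugate: posterior is Inv-Gamma(α + n/2, β + Σ(xᵢ−μ)²/2).
Σ(xᵢ−μ)² = (1.40)² + (1.60)² + (-0.11)² + (-3.47)² + (3.47)² + (-0.08)² + (2.66)² + (1.00)² + (2.17)² + (0.89)² + (0.68)² = 42.6593.
Posterior: Inv-Gamma(4.7 + 11/2, 3.1 + 42.6593/2) = Inv-Gamma(10.20, 24.42965).
E[σ²|data] = β/(α−1) = 24.42965/9.20 = 2.6554.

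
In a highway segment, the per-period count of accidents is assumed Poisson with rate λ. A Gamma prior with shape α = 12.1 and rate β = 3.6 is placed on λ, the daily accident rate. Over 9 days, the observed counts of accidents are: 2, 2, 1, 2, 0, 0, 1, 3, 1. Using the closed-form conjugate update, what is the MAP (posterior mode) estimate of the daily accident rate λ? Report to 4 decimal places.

With a Gamma(shape α, rate β) prior, the Poisson likelihood is conjugate: the posterior is Gamma(α + ΣXᵢ, β + n).
Sum of counts S = 12 over n = 9 days.
Posterior: Gamma(α+S, β+n) = Gamma(12.1+12, 3.6+9) = Gamma(24.1, 12.6).
Mode of Gamma(α,β) for α≥1 is (α−1)/β = 23.1/12.6 = 1.8333.

1.8333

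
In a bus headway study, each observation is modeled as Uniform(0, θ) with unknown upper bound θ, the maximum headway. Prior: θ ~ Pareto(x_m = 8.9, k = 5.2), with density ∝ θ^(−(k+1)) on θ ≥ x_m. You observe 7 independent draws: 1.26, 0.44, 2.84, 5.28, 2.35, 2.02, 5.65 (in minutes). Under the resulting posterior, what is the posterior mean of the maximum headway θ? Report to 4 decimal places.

9.6946

A Pareto(scale x_m, shape k) prior on the upper bound θ of Uniform(0, θ) is conjugate: posterior is Pareto(max(x_m, max xᵢ), k + n).
Sample maximum = 5.65; prior scale x_m = 8.9 → posterior scale = max = 8.90.
Posterior shape = 5.2 + 7 = 12.2.
E[θ|data] = k·x_m/(k−1) = 12.2·8.90/11.2 = 9.6946.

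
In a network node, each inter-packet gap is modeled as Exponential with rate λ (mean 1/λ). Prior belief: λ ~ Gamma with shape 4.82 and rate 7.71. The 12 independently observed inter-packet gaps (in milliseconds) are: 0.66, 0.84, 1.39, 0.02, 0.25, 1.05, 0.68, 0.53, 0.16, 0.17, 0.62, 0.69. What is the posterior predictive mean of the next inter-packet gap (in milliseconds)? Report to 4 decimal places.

0.9336

With a Gamma(shape α, rate β) prior on the exponential rate λ, the posterior after n observations with total T = Σxᵢ is Gamma(α+n, β+T).
Sum of observations T = 7.06 milliseconds; n = 12.
Posterior: Gamma(4.82+12, 7.71+7.06) = Gamma(16.82, 14.77).
The predictive distribution for the next observation is Lomax; its mean is β/(α−1) = 14.77/15.82 = 0.9336.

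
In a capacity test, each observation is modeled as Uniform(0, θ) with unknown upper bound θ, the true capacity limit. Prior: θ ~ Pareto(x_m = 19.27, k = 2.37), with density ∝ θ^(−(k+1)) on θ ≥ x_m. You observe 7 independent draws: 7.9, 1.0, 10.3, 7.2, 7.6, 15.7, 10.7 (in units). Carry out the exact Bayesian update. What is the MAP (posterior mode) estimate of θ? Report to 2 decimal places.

A Pareto(scale x_m, shape k) prior on the upper bound θ of Uniform(0, θ) is conjugate: posterior is Pareto(max(x_m, max xᵢ), k + n).
Sample maximum = 15.7; prior scale x_m = 19.27 → posterior scale = max = 19.27.
Posterior shape = 2.37 + 7 = 9.37.
The Pareto density is decreasing on [x_m, ∞), so the mode is x_m = 19.27.

19.27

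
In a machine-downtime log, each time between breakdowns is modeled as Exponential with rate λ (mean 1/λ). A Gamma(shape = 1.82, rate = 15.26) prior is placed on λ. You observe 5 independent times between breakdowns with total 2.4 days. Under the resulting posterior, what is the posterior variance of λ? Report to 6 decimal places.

0.021868

With a Gamma(shape α, rate β) prior on the exponential rate λ, the posterior after n observations with total T = Σxᵢ is Gamma(α+n, β+T).
Posterior: Gamma(1.82+5, 15.26+2.4) = Gamma(6.82, 17.66).
Var = α/β² = 0.021868.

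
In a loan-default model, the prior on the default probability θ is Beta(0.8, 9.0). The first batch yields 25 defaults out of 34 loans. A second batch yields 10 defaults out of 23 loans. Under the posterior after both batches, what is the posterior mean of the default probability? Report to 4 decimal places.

The Beta prior is conjugate to a Binomial/Bernoulli likelihood; the update adds successes to α and failures to β.
After batch 1: Beta(0.8+25, 9.0+9) = Beta(25.8, 18.0).
After batch 2: Beta(25.8+10, 18.0+13) = Beta(35.8, 31.0).
Posterior mean = α/(α+β) = 35.8/66.8 = 0.5359.

0.5359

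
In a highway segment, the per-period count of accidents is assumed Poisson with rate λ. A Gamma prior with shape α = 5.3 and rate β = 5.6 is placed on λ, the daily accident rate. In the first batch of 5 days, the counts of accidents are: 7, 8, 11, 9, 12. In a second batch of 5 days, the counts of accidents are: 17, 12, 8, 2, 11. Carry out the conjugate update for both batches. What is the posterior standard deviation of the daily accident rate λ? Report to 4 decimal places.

With a Gamma(shape α, rate β) prior, the Poisson likelihood is conjugate: the posterior is Gamma(α + ΣXᵢ, β + n).
Batch 1: sum of counts S = 47 over n = 5 days.
After batch 1: Gamma(α+S, β+n) = Gamma(5.3+47, 5.6+5) = Gamma(52.3, 10.6).
Batch 2: sum of counts S = 50 over n = 5 days.
After batch 2: Gamma(α+S, β+n) = Gamma(52.3+50, 10.6+5) = Gamma(102.3, 15.6).
SD = √α/β = √102.3/15.6 = 0.6484.

0.6484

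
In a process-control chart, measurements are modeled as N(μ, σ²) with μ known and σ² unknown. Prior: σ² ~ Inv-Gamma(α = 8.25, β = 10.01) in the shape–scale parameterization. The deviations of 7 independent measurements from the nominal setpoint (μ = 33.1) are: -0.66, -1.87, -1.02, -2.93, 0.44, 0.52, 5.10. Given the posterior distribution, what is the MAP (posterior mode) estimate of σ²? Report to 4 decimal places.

With known mean μ and an Inverse-Gamma(α, β) prior on σ², the Normal likelihood is conjugate: posterior is Inv-Gamma(α + n/2, β + Σ(xᵢ−μ)²/2).
Σ(xᵢ−μ)² = (-0.66)² + (-1.87)² + (-1.02)² + (-2.93)² + (0.44)² + (0.52)² + (5.10)² = 40.0318.
Posterior: Inv-Gamma(8.25 + 7/2, 10.01 + 40.0318/2) = Inv-Gamma(11.75, 30.02590).
Mode = β/(α+1) = 30.02590/12.75 = 2.3550.

2.3550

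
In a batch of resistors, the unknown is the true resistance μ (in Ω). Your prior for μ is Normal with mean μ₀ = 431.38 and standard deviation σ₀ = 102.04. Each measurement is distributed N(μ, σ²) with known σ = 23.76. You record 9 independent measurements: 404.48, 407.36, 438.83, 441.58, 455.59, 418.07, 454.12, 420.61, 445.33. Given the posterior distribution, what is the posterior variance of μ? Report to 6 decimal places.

62.350778

For Normal data with known variance σ², a Normal(μ₀, σ₀²) prior on μ is conjugate. Posterior precision = 1/σ₀² + n/σ²; posterior mean is the precision-weighted average of μ₀ and x̄.
σ₀² = 102.04² = 10412.1616, σ² = 23.76² = 564.5376; σ² + n·σ₀² = 564.5376 + 9·10412.1616 = 94273.992.
Posterior precision = 1/σ₀² + n/σ² = 1/10412.1616 + 9/564.5376 = (σ² + n·σ₀²)/(σ₀²σ²) = 94273.992/(10412.1616·564.5376); posterior variance σₙ² = σ₀²σ²/(σ² + n·σ₀²) = 10412.1616·564.5376/94273.992 = 62.350778.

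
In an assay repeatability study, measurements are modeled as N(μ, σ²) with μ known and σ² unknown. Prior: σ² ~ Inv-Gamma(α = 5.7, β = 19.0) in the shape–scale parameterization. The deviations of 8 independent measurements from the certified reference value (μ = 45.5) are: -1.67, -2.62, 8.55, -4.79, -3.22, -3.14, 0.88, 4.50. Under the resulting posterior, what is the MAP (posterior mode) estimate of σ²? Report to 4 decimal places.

8.6426

With known mean μ and an Inverse-Gamma(α, β) prior on σ², the Normal likelihood is conjugate: posterior is Inv-Gamma(α + n/2, β + Σ(xᵢ−μ)²/2).
Σ(xᵢ−μ)² = (-1.67)² + (-2.62)² + (8.55)² + (-4.79)² + (-3.22)² + (-3.14)² + (0.88)² + (4.50)² = 146.9523.
Posterior: Inv-Gamma(5.7 + 8/2, 19.0 + 146.9523/2) = Inv-Gamma(9.70, 92.47615).
Mode = β/(α+1) = 92.47615/10.70 = 8.6426.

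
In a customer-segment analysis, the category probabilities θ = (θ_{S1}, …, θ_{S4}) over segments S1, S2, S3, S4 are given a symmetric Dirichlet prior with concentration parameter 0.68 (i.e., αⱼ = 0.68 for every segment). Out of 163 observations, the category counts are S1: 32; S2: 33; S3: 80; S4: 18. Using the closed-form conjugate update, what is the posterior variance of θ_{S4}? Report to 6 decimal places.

0.000600

The Dirichlet prior is conjugate to the Multinomial likelihood: each posterior αⱼ = prior αⱼ + observed count nⱼ.
Posterior concentration: (32.68, 33.68, 80.68, 18.68), total = 165.72.
Var[θ_j] = α_j(Σα−α_j)/((Σα)²(Σα+1)) = 18.68·147.04/(165.72²·166.72) = 0.000600.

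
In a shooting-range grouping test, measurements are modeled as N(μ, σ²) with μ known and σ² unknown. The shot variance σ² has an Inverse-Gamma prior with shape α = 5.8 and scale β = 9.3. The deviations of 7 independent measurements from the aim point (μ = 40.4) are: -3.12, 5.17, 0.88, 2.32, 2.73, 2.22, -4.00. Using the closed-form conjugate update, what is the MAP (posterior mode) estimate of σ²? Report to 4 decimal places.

With known mean μ and an Inverse-Gamma(α, β) prior on σ², the Normal likelihood is conjugate: posterior is Inv-Gamma(α + n/2, β + Σ(xᵢ−μ)²/2).
Σ(xᵢ−μ)² = (-3.12)² + (5.17)² + (0.88)² + (2.32)² + (2.73)² + (2.22)² + (-4.00)² = 71.0014.
Posterior: Inv-Gamma(5.8 + 7/2, 9.3 + 71.0014/2) = Inv-Gamma(9.30, 44.80070).
Mode = β/(α+1) = 44.80070/10.30 = 4.3496.

4.3496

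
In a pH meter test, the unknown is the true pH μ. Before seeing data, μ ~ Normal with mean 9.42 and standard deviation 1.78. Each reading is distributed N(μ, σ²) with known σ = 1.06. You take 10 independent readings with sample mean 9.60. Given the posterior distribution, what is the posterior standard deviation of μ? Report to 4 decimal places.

0.3294

For Normal data with known variance σ², a Normal(μ₀, σ₀²) prior on μ is conjugate. Posterior precision = 1/σ₀² + n/σ²; posterior mean is the precision-weighted average of μ₀ and x̄.
σ₀² = 1.78² = 3.1684, σ² = 1.06² = 1.1236; σ² + n·σ₀² = 1.1236 + 10·3.1684 = 32.8076.
Posterior precision = 1/σ₀² + n/σ² = 1/3.1684 + 10/1.1236 = (σ² + n·σ₀²)/(σ₀²σ²) = 32.8076/(3.1684·1.1236); posterior variance σₙ² = σ₀²σ²/(σ² + n·σ₀²) = 3.1684·1.1236/32.8076 = 0.108512.
Posterior SD = √σₙ² = √(3.1684·1.1236/32.8076) = 0.3294.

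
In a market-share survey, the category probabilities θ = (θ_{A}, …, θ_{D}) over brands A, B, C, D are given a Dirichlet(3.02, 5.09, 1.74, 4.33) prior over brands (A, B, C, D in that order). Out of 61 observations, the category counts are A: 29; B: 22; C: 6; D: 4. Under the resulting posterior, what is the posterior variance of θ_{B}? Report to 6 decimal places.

The Dirichlet prior is conjugate to the Multinomial likelihood: each posterior αⱼ = prior αⱼ + observed count nⱼ.
Posterior concentration: (32.02, 27.09, 7.74, 8.33), total = 75.18.
Var[θ_j] = α_j(Σα−α_j)/((Σα)²(Σα+1)) = 27.09·48.09/(75.18²·76.18) = 0.003026.

0.003026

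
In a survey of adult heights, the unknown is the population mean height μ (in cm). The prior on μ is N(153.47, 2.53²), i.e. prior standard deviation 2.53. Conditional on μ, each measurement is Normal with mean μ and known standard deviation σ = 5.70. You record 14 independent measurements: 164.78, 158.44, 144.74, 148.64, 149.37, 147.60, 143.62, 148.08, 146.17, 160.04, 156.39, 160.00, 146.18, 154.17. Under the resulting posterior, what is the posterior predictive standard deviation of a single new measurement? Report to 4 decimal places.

5.8475

For Normal data with known variance σ², a Normal(μ₀, σ₀²) prior on μ is conjugate. Posterior precision = 1/σ₀² + n/σ²; posterior mean is the precision-weighted average of μ₀ and x̄.
σ₀² = 2.53² = 6.4009, σ² = 5.70² = 32.49; σ² + n·σ₀² = 32.49 + 14·6.4009 = 122.1026.
Posterior precision = 1/σ₀² + n/σ² = 1/6.4009 + 14/32.49 = (σ² + n·σ₀²)/(σ₀²σ²) = 122.1026/(6.4009·32.49); posterior variance σₙ² = σ₀²σ²/(σ² + n·σ₀²) = 6.4009·32.49/122.1026 = 1.703201.
Predictive variance for one new observation = σₙ² + σ² = 6.4009·32.49/122.1026 + 32.49 = σ²·(σ₀² + 122.1026)/122.1026 = 32.49·128.5035/122.1026 = 34.193201; SD = √(32.49·128.5035/122.1026) = 5.8475.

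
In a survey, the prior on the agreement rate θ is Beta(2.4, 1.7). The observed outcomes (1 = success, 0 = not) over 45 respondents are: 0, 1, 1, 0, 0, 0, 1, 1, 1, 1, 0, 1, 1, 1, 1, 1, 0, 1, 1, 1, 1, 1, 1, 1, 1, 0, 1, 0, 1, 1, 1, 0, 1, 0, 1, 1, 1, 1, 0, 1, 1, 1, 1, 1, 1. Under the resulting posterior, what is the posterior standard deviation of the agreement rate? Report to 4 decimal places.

The Beta prior is conjugate to a Binomial/Bernoulli likelihood; the update adds successes to α and failures to β.
Posterior: Beta(α+k, β+n−k) = Beta(2.4+34, 1.7+11) = Beta(36.4, 12.7).
Var = αβ/((α+β)²(α+β+1)) = 36.4·12.7/(49.1²·50.1) = 0.00382740; SD = √0.00382740 = 0.0619.

0.0619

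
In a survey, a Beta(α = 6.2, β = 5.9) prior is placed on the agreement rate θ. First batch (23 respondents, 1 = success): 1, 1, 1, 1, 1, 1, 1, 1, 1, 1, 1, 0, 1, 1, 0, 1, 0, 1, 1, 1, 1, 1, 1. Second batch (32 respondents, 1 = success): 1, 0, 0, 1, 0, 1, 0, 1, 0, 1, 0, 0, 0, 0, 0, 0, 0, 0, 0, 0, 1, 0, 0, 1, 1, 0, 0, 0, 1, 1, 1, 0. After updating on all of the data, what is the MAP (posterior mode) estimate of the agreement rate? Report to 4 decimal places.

0.5561

The Beta prior is conjugate to a Binomial/Bernoulli likelihood; the update adds successes to α and failures to β.
After batch 1: Beta(6.2+20, 5.9+3) = Beta(26.2, 8.9).
After batch 2: Beta(26.2+11, 8.9+21) = Beta(37.2, 29.9).
Mode of Beta(a,b) for a,b>1 is (a−1)/(a+b−2) = 36.2/65.1 = 0.5561.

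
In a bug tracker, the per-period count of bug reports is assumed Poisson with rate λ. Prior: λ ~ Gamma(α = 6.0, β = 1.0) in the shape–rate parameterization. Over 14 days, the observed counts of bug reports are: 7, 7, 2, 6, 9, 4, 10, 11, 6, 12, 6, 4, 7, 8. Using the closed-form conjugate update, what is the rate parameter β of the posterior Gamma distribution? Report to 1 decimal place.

15.0

With a Gamma(shape α, rate β) prior, the Poisson likelihood is conjugate: the posterior is Gamma(α + ΣXᵢ, β + n).
Sum of counts S = 99 over n = 14 days.
Posterior: Gamma(α+S, β+n) = Gamma(6.0+99, 1.0+14) = Gamma(105.0, 15.0).
Posterior β = 15.0.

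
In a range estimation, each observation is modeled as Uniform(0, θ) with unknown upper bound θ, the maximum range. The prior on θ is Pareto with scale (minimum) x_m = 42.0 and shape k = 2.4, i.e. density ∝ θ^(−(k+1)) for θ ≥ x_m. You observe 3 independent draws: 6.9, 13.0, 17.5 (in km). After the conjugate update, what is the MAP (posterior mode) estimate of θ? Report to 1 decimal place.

42.0

A Pareto(scale x_m, shape k) prior on the upper bound θ of Uniform(0, θ) is conjugate: posterior is Pareto(max(x_m, max xᵢ), k + n).
Sample maximum = 17.5; prior scale x_m = 42.0 → posterior scale = max = 42.0.
Posterior shape = 2.4 + 3 = 5.4.
The Pareto density is decreasing on [x_m, ∞), so the mode is x_m = 42.0.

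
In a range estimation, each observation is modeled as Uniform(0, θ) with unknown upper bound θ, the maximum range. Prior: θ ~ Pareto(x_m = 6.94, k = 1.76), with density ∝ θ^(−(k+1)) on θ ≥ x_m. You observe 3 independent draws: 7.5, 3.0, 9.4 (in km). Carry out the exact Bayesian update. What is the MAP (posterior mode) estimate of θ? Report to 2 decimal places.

9.40

A Pareto(scale x_m, shape k) prior on the upper bound θ of Uniform(0, θ) is conjugate: posterior is Pareto(max(x_m, max xᵢ), k + n).
Sample maximum = 9.4; prior scale x_m = 6.94 → posterior scale = max = 9.40.
Posterior shape = 1.76 + 3 = 4.76.
The Pareto density is decreasing on [x_m, ∞), so the mode is x_m = 9.40.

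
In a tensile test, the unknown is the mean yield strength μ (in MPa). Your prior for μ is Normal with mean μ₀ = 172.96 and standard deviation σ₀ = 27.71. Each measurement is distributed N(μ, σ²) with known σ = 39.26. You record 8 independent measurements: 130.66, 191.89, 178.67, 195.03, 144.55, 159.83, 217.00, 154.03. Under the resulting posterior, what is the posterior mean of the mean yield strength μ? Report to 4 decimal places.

For Normal data with known variance σ², a Normal(μ₀, σ₀²) prior on μ is conjugate. Posterior precision = 1/σ₀² + n/σ²; posterior mean is the precision-weighted average of μ₀ and x̄.
Σxᵢ = 130.66 + 191.89 + 178.67 + 195.03 + 144.55 + 159.83 + 217.00 + 154.03 = 1371.66, so n·x̄ = 1371.66.
σ₀² = 27.71² = 767.8441, σ² = 39.26² = 1541.3476; σ² + n·σ₀² = 1541.3476 + 8·767.8441 = 7684.1004.
Posterior mean = (μ₀/σ₀² + n·x̄/σ²)/(1/σ₀² + n/σ²) = (σ²·μ₀ + σ₀²·n·x̄)/(σ² + n·σ₀²) = (1541.3476·172.96 + 767.8441·1371.66)/7684.1004 = 1319812.519102/7684.1004 = 171.7589.

171.7589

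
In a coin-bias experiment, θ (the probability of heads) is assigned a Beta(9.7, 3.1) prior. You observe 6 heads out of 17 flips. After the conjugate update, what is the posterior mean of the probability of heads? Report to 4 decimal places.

0.5268

The Beta prior is conjugate to a Binomial/Bernoulli likelihood; the update adds successes to α and failures to β.
Posterior: Beta(α+k, β+n−k) = Beta(9.7+6, 3.1+11) = Beta(15.7, 14.1).
Posterior mean = α/(α+β) = 15.7/29.8 = 0.5268.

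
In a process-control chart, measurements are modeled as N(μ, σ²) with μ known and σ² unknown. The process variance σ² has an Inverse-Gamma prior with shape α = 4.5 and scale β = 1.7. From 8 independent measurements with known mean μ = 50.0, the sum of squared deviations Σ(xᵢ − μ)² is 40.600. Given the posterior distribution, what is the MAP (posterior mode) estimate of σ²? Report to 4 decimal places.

With known mean μ and an Inverse-Gamma(α, β) prior on σ², the Normal likelihood is conjugate: posterior is Inv-Gamma(α + n/2, β + Σ(xᵢ−μ)²/2).
Posterior: Inv-Gamma(4.5 + 8/2, 1.7 + 40.600/2) = Inv-Gamma(8.50, 22.0000).
Mode = β/(α+1) = 22.0000/9.50 = 2.3158.

2.3158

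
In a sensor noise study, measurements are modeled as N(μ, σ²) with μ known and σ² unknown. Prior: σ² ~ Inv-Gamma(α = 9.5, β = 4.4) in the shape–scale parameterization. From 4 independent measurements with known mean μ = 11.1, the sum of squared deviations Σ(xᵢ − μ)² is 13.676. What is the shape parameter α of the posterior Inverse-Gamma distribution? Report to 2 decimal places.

11.50

With known mean μ and an Inverse-Gamma(α, β) prior on σ², the Normal likelihood is conjugate: posterior is Inv-Gamma(α + n/2, β + Σ(xᵢ−μ)²/2).
Posterior: Inv-Gamma(9.5 + 4/2, 4.4 + 13.676/2) = Inv-Gamma(11.50, 11.2380).
Posterior α = 11.50.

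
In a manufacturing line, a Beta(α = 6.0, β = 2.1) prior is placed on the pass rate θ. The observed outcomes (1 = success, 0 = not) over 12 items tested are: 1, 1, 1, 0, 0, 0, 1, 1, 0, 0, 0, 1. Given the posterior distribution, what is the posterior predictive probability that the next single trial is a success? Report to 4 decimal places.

The Beta prior is conjugate to a Binomial/Bernoulli likelihood; the update adds successes to α and failures to β.
Posterior: Beta(α+k, β+n−k) = Beta(6.0+6, 2.1+6) = Beta(12.0, 8.1).
For a single future Bernoulli trial, P(success | data) = α/(α+β) = 0.5970.

0.5970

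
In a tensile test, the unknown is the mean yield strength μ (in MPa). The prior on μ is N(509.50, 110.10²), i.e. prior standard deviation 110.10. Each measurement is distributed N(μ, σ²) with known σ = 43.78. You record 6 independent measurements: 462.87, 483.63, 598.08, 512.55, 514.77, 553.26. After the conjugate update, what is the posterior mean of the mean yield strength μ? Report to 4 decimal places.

520.5683

For Normal data with known variance σ², a Normal(μ₀, σ₀²) prior on μ is conjugate. Posterior precision = 1/σ₀² + n/σ²; posterior mean is the precision-weighted average of μ₀ and x̄.
Σxᵢ = 462.87 + 483.63 + 598.08 + 512.55 + 514.77 + 553.26 = 3125.16, so n·x̄ = 3125.16.
σ₀² = 110.10² = 12122.01, σ² = 43.78² = 1916.6884; σ² + n·σ₀² = 1916.6884 + 6·12122.01 = 74648.7484.
Posterior mean = (μ₀/σ₀² + n·x̄/σ²)/(1/σ₀² + n/σ²) = (σ²·μ₀ + σ₀²·n·x̄)/(σ² + n·σ₀²) = (1916.6884·509.50 + 12122.01·3125.16)/74648.7484 = 38859773.5114/74648.7484 = 520.5683.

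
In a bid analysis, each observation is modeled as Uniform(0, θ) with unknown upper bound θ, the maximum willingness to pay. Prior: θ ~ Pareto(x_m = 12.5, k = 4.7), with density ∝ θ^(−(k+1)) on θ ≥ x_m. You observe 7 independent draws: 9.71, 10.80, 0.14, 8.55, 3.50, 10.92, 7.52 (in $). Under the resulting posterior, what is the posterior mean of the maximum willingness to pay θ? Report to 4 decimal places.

A Pareto(scale x_m, shape k) prior on the upper bound θ of Uniform(0, θ) is conjugate: posterior is Pareto(max(x_m, max xᵢ), k + n).
Sample maximum = 10.92; prior scale x_m = 12.5 → posterior scale = max = 12.50.
Posterior shape = 4.7 + 7 = 11.7.
E[θ|data] = k·x_m/(k−1) = 11.7·12.50/10.7 = 13.6682.

13.6682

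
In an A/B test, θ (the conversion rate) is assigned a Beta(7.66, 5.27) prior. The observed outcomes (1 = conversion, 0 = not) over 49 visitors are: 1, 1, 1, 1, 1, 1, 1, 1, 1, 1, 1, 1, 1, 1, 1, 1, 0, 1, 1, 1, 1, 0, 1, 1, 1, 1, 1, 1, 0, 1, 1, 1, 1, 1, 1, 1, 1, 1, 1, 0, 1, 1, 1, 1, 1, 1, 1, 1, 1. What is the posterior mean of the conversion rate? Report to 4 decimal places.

The Beta prior is conjugate to a Binomial/Bernoulli likelihood; the update adds successes to α and failures to β.
Posterior: Beta(α+k, β+n−k) = Beta(7.66+45, 5.27+4) = Beta(52.66, 9.27).
Posterior mean = α/(α+β) = 52.66/61.93 = 0.8503.

0.8503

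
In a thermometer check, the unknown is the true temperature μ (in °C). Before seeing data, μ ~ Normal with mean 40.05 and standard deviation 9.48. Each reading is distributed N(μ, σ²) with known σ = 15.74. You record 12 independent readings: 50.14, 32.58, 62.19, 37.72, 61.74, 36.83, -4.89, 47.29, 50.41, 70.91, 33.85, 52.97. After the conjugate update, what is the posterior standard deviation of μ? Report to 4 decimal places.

For Normal data with known variance σ², a Normal(μ₀, σ₀²) prior on μ is conjugate. Posterior precision = 1/σ₀² + n/σ²; posterior mean is the precision-weighted average of μ₀ and x̄.
σ₀² = 9.48² = 89.8704, σ² = 15.74² = 247.7476; σ² + n·σ₀² = 247.7476 + 12·89.8704 = 1326.1924.
Posterior precision = 1/σ₀² + n/σ² = 1/89.8704 + 12/247.7476 = (σ² + n·σ₀²)/(σ₀²σ²) = 1326.1924/(89.8704·247.7476); posterior variance σₙ² = σ₀²σ²/(σ² + n·σ₀²) = 89.8704·247.7476/1326.1924 = 16.788798.
Posterior SD = √σₙ² = √(89.8704·247.7476/1326.1924) = 4.0974.

4.0974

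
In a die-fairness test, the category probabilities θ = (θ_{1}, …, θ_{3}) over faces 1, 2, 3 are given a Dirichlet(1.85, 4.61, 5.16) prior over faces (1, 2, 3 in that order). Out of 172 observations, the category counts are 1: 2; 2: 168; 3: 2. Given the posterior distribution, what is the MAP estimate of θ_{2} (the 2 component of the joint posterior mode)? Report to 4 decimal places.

0.9501

The Dirichlet prior is conjugate to the Multinomial likelihood: each posterior αⱼ = prior αⱼ + observed count nⱼ.
Posterior concentration: (3.85, 172.61, 7.16), total = 183.62.
Joint mode component: (α_{2}−1)/(Σα−K) = 171.61/180.62 = 0.9501.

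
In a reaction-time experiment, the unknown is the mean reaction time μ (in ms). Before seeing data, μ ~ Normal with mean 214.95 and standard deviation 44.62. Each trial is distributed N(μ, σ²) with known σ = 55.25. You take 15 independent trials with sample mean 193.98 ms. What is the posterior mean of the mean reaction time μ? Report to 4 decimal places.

For Normal data with known variance σ², a Normal(μ₀, σ₀²) prior on μ is conjugate. Posterior precision = 1/σ₀² + n/σ²; posterior mean is the precision-weighted average of μ₀ and x̄.
n·x̄ = 15·193.98 = 2909.7.
σ₀² = 44.62² = 1990.9444, σ² = 55.25² = 3052.5625; σ² + n·σ₀² = 3052.5625 + 15·1990.9444 = 32916.7285.
Posterior mean = (μ₀/σ₀² + n·x̄/σ²)/(1/σ₀² + n/σ²) = (σ²·μ₀ + σ₀²·n·x̄)/(σ² + n·σ₀²) = (3052.5625·214.95 + 1990.9444·2909.7)/32916.7285 = 6449199.230055/32916.7285 = 195.9247.

195.9247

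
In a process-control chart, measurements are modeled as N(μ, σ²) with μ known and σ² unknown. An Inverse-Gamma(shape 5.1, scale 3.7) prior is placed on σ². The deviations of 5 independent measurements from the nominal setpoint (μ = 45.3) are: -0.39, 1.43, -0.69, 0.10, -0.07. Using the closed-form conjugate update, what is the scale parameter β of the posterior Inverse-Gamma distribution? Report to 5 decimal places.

5.04400

With known mean μ and an Inverse-Gamma(α, β) prior on σ², the Normal likelihood is conjugate: posterior is Inv-Gamma(α + n/2, β + Σ(xᵢ−μ)²/2).
Σ(xᵢ−μ)² = (-0.39)² + (1.43)² + (-0.69)² + (0.10)² + (-0.07)² = 2.6880.
Posterior: Inv-Gamma(5.1 + 5/2, 3.7 + 2.6880/2) = Inv-Gamma(7.60, 5.04400).
Posterior β = 5.04400.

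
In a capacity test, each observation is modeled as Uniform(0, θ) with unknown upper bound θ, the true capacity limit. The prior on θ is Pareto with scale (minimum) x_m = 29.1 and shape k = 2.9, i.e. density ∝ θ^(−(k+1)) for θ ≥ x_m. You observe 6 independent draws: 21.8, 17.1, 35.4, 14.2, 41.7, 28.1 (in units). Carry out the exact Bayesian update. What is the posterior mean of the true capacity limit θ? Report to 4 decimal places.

46.9785

A Pareto(scale x_m, shape k) prior on the upper bound θ of Uniform(0, θ) is conjugate: posterior is Pareto(max(x_m, max xᵢ), k + n).
Sample maximum = 41.7; prior scale x_m = 29.1 → posterior scale = max = 41.7.
Posterior shape = 2.9 + 6 = 8.9.
E[θ|data] = k·x_m/(k−1) = 8.9·41.7/7.9 = 46.9785.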